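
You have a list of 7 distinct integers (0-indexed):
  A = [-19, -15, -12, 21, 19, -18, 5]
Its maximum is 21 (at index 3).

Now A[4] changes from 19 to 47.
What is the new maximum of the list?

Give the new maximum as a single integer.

Old max = 21 (at index 3)
Change: A[4] 19 -> 47
Changed element was NOT the old max.
  New max = max(old_max, new_val) = max(21, 47) = 47

Answer: 47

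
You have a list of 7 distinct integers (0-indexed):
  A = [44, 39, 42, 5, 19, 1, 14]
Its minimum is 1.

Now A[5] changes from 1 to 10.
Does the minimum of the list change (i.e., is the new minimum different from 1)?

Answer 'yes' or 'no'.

Answer: yes

Derivation:
Old min = 1
Change: A[5] 1 -> 10
Changed element was the min; new min must be rechecked.
New min = 5; changed? yes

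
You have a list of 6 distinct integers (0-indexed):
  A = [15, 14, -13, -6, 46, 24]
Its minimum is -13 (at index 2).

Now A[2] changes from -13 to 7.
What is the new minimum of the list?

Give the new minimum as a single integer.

Answer: -6

Derivation:
Old min = -13 (at index 2)
Change: A[2] -13 -> 7
Changed element WAS the min. Need to check: is 7 still <= all others?
  Min of remaining elements: -6
  New min = min(7, -6) = -6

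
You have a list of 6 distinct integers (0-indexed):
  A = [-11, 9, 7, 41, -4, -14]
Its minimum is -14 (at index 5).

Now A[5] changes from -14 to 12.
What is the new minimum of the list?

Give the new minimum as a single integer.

Answer: -11

Derivation:
Old min = -14 (at index 5)
Change: A[5] -14 -> 12
Changed element WAS the min. Need to check: is 12 still <= all others?
  Min of remaining elements: -11
  New min = min(12, -11) = -11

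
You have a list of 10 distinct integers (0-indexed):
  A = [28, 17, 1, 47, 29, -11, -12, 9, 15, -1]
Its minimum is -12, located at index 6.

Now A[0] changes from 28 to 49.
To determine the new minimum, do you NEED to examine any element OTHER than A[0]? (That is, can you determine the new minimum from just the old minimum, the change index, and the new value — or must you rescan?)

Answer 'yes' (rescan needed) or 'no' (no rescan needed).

Old min = -12 at index 6
Change at index 0: 28 -> 49
Index 0 was NOT the min. New min = min(-12, 49). No rescan of other elements needed.
Needs rescan: no

Answer: no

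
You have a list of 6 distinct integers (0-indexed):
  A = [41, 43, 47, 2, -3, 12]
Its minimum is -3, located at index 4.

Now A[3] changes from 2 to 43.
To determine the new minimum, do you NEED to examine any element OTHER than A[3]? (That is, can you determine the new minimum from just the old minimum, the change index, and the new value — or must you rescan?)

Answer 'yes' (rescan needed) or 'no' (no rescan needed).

Answer: no

Derivation:
Old min = -3 at index 4
Change at index 3: 2 -> 43
Index 3 was NOT the min. New min = min(-3, 43). No rescan of other elements needed.
Needs rescan: no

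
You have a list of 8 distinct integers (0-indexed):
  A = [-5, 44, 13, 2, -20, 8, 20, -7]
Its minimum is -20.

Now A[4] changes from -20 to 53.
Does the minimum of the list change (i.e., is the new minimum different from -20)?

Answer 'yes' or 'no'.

Old min = -20
Change: A[4] -20 -> 53
Changed element was the min; new min must be rechecked.
New min = -7; changed? yes

Answer: yes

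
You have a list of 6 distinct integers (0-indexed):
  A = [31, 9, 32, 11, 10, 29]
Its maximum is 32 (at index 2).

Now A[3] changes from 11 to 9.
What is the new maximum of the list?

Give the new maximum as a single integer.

Old max = 32 (at index 2)
Change: A[3] 11 -> 9
Changed element was NOT the old max.
  New max = max(old_max, new_val) = max(32, 9) = 32

Answer: 32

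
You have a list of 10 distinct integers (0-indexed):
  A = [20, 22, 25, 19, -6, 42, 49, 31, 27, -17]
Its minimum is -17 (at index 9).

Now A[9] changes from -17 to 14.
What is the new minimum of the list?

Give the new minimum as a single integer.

Answer: -6

Derivation:
Old min = -17 (at index 9)
Change: A[9] -17 -> 14
Changed element WAS the min. Need to check: is 14 still <= all others?
  Min of remaining elements: -6
  New min = min(14, -6) = -6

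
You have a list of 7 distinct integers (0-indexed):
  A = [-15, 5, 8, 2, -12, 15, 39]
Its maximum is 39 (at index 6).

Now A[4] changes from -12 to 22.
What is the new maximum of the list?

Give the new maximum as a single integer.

Answer: 39

Derivation:
Old max = 39 (at index 6)
Change: A[4] -12 -> 22
Changed element was NOT the old max.
  New max = max(old_max, new_val) = max(39, 22) = 39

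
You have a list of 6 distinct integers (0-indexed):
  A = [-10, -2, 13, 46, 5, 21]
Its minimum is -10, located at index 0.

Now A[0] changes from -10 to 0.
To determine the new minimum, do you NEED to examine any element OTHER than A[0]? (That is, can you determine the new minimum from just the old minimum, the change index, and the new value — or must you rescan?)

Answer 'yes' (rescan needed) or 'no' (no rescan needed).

Answer: yes

Derivation:
Old min = -10 at index 0
Change at index 0: -10 -> 0
Index 0 WAS the min and new value 0 > old min -10. Must rescan other elements to find the new min.
Needs rescan: yes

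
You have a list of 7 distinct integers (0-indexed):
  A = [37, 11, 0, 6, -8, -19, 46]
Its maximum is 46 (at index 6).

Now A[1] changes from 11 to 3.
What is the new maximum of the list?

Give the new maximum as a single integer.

Answer: 46

Derivation:
Old max = 46 (at index 6)
Change: A[1] 11 -> 3
Changed element was NOT the old max.
  New max = max(old_max, new_val) = max(46, 3) = 46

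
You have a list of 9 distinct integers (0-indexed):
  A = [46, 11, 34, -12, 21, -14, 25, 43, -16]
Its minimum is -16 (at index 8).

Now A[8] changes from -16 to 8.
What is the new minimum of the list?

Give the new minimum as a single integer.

Answer: -14

Derivation:
Old min = -16 (at index 8)
Change: A[8] -16 -> 8
Changed element WAS the min. Need to check: is 8 still <= all others?
  Min of remaining elements: -14
  New min = min(8, -14) = -14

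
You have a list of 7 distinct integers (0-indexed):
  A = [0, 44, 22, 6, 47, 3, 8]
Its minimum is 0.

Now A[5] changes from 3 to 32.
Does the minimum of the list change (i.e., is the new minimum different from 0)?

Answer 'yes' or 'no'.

Old min = 0
Change: A[5] 3 -> 32
Changed element was NOT the min; min changes only if 32 < 0.
New min = 0; changed? no

Answer: no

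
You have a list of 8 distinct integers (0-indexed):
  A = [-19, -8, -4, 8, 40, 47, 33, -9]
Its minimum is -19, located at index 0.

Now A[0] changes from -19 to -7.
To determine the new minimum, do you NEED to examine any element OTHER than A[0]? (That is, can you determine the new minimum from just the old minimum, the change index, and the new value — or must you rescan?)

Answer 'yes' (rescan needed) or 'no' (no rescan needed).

Answer: yes

Derivation:
Old min = -19 at index 0
Change at index 0: -19 -> -7
Index 0 WAS the min and new value -7 > old min -19. Must rescan other elements to find the new min.
Needs rescan: yes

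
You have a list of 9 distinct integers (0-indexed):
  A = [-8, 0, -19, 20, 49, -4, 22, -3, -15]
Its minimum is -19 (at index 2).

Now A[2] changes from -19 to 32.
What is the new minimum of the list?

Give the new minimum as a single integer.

Answer: -15

Derivation:
Old min = -19 (at index 2)
Change: A[2] -19 -> 32
Changed element WAS the min. Need to check: is 32 still <= all others?
  Min of remaining elements: -15
  New min = min(32, -15) = -15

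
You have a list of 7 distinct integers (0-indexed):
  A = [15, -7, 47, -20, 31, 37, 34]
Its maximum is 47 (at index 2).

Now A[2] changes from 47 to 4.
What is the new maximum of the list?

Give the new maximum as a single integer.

Old max = 47 (at index 2)
Change: A[2] 47 -> 4
Changed element WAS the max -> may need rescan.
  Max of remaining elements: 37
  New max = max(4, 37) = 37

Answer: 37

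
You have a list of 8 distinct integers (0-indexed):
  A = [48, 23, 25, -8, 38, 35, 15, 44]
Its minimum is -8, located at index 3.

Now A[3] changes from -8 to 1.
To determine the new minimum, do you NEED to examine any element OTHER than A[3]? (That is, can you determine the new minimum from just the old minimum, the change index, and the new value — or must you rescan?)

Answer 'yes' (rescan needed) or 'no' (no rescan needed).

Answer: yes

Derivation:
Old min = -8 at index 3
Change at index 3: -8 -> 1
Index 3 WAS the min and new value 1 > old min -8. Must rescan other elements to find the new min.
Needs rescan: yes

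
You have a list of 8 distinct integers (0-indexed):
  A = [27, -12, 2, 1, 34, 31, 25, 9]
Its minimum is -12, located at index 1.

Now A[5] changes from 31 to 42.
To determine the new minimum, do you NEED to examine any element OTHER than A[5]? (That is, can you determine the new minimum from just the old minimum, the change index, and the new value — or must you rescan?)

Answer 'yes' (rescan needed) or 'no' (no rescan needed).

Old min = -12 at index 1
Change at index 5: 31 -> 42
Index 5 was NOT the min. New min = min(-12, 42). No rescan of other elements needed.
Needs rescan: no

Answer: no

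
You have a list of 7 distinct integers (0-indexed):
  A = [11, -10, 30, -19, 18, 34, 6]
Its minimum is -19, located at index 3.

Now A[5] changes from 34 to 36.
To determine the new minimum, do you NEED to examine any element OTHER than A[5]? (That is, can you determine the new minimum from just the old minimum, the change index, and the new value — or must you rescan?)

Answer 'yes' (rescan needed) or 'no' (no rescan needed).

Old min = -19 at index 3
Change at index 5: 34 -> 36
Index 5 was NOT the min. New min = min(-19, 36). No rescan of other elements needed.
Needs rescan: no

Answer: no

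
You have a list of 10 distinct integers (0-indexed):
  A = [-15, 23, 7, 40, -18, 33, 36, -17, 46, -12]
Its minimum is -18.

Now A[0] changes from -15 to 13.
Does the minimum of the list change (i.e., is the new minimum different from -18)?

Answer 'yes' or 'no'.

Answer: no

Derivation:
Old min = -18
Change: A[0] -15 -> 13
Changed element was NOT the min; min changes only if 13 < -18.
New min = -18; changed? no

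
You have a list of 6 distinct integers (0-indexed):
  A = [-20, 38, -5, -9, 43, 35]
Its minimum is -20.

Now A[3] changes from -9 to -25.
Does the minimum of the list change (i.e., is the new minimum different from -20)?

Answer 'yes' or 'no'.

Old min = -20
Change: A[3] -9 -> -25
Changed element was NOT the min; min changes only if -25 < -20.
New min = -25; changed? yes

Answer: yes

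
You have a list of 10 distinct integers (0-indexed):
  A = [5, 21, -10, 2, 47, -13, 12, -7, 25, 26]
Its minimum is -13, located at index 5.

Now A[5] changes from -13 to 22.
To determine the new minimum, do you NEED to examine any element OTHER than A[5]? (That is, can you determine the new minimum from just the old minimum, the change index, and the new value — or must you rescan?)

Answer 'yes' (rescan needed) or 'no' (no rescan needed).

Old min = -13 at index 5
Change at index 5: -13 -> 22
Index 5 WAS the min and new value 22 > old min -13. Must rescan other elements to find the new min.
Needs rescan: yes

Answer: yes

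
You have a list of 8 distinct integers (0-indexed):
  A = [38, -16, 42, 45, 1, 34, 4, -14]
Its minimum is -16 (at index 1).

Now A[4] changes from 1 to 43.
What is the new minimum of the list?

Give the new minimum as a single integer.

Answer: -16

Derivation:
Old min = -16 (at index 1)
Change: A[4] 1 -> 43
Changed element was NOT the old min.
  New min = min(old_min, new_val) = min(-16, 43) = -16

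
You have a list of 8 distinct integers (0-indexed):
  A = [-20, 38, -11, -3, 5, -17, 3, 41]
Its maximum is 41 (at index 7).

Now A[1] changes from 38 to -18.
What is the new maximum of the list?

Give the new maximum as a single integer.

Answer: 41

Derivation:
Old max = 41 (at index 7)
Change: A[1] 38 -> -18
Changed element was NOT the old max.
  New max = max(old_max, new_val) = max(41, -18) = 41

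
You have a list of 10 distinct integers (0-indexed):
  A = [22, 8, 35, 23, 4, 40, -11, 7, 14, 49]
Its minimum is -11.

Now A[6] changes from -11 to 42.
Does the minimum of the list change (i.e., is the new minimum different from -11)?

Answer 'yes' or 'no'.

Answer: yes

Derivation:
Old min = -11
Change: A[6] -11 -> 42
Changed element was the min; new min must be rechecked.
New min = 4; changed? yes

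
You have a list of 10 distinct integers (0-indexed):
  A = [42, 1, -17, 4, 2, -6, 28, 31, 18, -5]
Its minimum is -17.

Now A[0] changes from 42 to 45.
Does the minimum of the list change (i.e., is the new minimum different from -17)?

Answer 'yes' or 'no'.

Answer: no

Derivation:
Old min = -17
Change: A[0] 42 -> 45
Changed element was NOT the min; min changes only if 45 < -17.
New min = -17; changed? no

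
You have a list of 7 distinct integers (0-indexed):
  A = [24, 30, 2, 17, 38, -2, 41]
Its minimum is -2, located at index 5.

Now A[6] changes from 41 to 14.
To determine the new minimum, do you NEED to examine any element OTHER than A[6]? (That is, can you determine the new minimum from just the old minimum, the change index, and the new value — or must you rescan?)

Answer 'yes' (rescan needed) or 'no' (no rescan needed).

Answer: no

Derivation:
Old min = -2 at index 5
Change at index 6: 41 -> 14
Index 6 was NOT the min. New min = min(-2, 14). No rescan of other elements needed.
Needs rescan: no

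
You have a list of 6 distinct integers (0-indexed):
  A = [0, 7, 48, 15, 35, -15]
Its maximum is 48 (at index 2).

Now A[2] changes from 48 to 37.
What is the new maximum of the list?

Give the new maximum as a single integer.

Old max = 48 (at index 2)
Change: A[2] 48 -> 37
Changed element WAS the max -> may need rescan.
  Max of remaining elements: 35
  New max = max(37, 35) = 37

Answer: 37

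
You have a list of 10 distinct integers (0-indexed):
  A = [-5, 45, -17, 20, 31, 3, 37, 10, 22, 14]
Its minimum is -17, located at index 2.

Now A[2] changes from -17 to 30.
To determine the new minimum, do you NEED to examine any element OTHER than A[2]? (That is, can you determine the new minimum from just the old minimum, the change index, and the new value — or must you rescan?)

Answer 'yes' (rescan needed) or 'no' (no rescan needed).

Answer: yes

Derivation:
Old min = -17 at index 2
Change at index 2: -17 -> 30
Index 2 WAS the min and new value 30 > old min -17. Must rescan other elements to find the new min.
Needs rescan: yes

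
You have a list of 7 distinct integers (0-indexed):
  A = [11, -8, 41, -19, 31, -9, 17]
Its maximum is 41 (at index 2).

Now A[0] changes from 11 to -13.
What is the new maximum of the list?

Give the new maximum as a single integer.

Answer: 41

Derivation:
Old max = 41 (at index 2)
Change: A[0] 11 -> -13
Changed element was NOT the old max.
  New max = max(old_max, new_val) = max(41, -13) = 41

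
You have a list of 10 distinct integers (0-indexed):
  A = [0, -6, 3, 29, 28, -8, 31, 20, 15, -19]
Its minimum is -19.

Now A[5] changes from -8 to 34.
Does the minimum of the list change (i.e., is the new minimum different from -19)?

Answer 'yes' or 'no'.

Answer: no

Derivation:
Old min = -19
Change: A[5] -8 -> 34
Changed element was NOT the min; min changes only if 34 < -19.
New min = -19; changed? no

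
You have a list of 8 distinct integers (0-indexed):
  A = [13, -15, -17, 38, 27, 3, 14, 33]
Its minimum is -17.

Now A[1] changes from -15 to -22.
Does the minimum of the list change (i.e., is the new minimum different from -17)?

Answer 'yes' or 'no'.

Old min = -17
Change: A[1] -15 -> -22
Changed element was NOT the min; min changes only if -22 < -17.
New min = -22; changed? yes

Answer: yes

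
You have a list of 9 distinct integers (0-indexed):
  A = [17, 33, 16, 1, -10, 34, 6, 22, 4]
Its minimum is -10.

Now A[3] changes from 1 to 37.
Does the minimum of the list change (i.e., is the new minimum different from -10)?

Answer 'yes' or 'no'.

Old min = -10
Change: A[3] 1 -> 37
Changed element was NOT the min; min changes only if 37 < -10.
New min = -10; changed? no

Answer: no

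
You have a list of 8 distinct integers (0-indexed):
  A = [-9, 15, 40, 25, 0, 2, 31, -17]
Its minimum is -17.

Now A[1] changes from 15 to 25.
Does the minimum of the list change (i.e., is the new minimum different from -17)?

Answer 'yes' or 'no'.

Old min = -17
Change: A[1] 15 -> 25
Changed element was NOT the min; min changes only if 25 < -17.
New min = -17; changed? no

Answer: no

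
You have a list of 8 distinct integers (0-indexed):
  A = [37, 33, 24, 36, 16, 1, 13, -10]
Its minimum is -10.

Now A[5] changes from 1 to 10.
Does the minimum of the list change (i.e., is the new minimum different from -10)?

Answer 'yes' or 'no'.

Old min = -10
Change: A[5] 1 -> 10
Changed element was NOT the min; min changes only if 10 < -10.
New min = -10; changed? no

Answer: no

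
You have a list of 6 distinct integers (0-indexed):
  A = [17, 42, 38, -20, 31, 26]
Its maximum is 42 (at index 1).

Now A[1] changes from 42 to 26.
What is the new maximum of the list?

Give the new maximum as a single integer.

Old max = 42 (at index 1)
Change: A[1] 42 -> 26
Changed element WAS the max -> may need rescan.
  Max of remaining elements: 38
  New max = max(26, 38) = 38

Answer: 38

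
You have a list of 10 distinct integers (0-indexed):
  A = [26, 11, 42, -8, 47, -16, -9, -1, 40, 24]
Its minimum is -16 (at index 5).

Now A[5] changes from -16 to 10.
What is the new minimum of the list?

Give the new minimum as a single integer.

Old min = -16 (at index 5)
Change: A[5] -16 -> 10
Changed element WAS the min. Need to check: is 10 still <= all others?
  Min of remaining elements: -9
  New min = min(10, -9) = -9

Answer: -9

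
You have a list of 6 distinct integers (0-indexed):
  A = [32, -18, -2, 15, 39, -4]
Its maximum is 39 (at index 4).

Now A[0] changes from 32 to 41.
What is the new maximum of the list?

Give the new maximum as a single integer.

Answer: 41

Derivation:
Old max = 39 (at index 4)
Change: A[0] 32 -> 41
Changed element was NOT the old max.
  New max = max(old_max, new_val) = max(39, 41) = 41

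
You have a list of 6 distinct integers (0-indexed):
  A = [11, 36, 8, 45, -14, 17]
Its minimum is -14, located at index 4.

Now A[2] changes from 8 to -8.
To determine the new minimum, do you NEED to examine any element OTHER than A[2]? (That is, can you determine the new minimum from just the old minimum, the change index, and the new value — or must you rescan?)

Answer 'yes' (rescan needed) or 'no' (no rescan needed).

Answer: no

Derivation:
Old min = -14 at index 4
Change at index 2: 8 -> -8
Index 2 was NOT the min. New min = min(-14, -8). No rescan of other elements needed.
Needs rescan: no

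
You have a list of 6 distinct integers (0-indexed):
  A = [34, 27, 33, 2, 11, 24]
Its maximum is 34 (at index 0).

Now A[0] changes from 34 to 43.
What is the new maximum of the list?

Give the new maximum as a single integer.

Answer: 43

Derivation:
Old max = 34 (at index 0)
Change: A[0] 34 -> 43
Changed element WAS the max -> may need rescan.
  Max of remaining elements: 33
  New max = max(43, 33) = 43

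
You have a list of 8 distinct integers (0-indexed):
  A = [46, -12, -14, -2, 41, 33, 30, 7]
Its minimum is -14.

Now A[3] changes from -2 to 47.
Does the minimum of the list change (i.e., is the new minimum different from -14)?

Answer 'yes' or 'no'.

Answer: no

Derivation:
Old min = -14
Change: A[3] -2 -> 47
Changed element was NOT the min; min changes only if 47 < -14.
New min = -14; changed? no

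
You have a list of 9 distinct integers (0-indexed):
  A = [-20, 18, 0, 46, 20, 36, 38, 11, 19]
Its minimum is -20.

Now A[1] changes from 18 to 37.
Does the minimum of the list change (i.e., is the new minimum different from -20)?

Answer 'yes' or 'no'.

Answer: no

Derivation:
Old min = -20
Change: A[1] 18 -> 37
Changed element was NOT the min; min changes only if 37 < -20.
New min = -20; changed? no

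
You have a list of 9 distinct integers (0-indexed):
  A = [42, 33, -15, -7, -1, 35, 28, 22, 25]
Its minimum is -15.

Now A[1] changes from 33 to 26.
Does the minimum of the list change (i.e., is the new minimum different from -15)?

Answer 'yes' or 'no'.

Old min = -15
Change: A[1] 33 -> 26
Changed element was NOT the min; min changes only if 26 < -15.
New min = -15; changed? no

Answer: no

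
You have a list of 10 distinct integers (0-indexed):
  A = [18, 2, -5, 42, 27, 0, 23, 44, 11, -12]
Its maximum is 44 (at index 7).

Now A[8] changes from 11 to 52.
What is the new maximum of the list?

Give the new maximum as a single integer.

Old max = 44 (at index 7)
Change: A[8] 11 -> 52
Changed element was NOT the old max.
  New max = max(old_max, new_val) = max(44, 52) = 52

Answer: 52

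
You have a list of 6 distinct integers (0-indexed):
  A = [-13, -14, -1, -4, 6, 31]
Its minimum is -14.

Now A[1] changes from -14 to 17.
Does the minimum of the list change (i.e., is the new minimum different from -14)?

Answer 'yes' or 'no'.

Answer: yes

Derivation:
Old min = -14
Change: A[1] -14 -> 17
Changed element was the min; new min must be rechecked.
New min = -13; changed? yes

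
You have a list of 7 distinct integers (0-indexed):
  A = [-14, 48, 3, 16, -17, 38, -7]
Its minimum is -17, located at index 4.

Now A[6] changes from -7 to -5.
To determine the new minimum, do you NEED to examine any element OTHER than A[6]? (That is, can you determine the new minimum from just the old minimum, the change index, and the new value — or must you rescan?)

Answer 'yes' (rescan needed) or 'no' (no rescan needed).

Answer: no

Derivation:
Old min = -17 at index 4
Change at index 6: -7 -> -5
Index 6 was NOT the min. New min = min(-17, -5). No rescan of other elements needed.
Needs rescan: no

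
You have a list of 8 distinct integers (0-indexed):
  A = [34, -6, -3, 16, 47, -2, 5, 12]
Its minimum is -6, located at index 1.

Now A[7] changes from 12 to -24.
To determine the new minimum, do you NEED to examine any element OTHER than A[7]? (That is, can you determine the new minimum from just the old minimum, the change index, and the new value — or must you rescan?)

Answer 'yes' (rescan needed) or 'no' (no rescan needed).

Answer: no

Derivation:
Old min = -6 at index 1
Change at index 7: 12 -> -24
Index 7 was NOT the min. New min = min(-6, -24). No rescan of other elements needed.
Needs rescan: no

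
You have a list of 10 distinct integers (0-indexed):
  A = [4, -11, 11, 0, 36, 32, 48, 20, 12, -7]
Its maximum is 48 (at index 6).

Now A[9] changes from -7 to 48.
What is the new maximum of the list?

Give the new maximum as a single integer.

Old max = 48 (at index 6)
Change: A[9] -7 -> 48
Changed element was NOT the old max.
  New max = max(old_max, new_val) = max(48, 48) = 48

Answer: 48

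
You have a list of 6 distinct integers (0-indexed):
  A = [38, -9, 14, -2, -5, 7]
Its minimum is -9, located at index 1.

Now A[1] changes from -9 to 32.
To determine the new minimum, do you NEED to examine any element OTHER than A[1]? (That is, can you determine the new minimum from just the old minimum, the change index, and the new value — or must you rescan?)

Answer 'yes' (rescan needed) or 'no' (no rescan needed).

Answer: yes

Derivation:
Old min = -9 at index 1
Change at index 1: -9 -> 32
Index 1 WAS the min and new value 32 > old min -9. Must rescan other elements to find the new min.
Needs rescan: yes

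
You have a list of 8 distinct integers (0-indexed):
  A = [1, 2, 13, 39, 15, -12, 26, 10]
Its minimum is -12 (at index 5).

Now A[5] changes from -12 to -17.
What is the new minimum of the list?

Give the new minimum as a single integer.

Old min = -12 (at index 5)
Change: A[5] -12 -> -17
Changed element WAS the min. Need to check: is -17 still <= all others?
  Min of remaining elements: 1
  New min = min(-17, 1) = -17

Answer: -17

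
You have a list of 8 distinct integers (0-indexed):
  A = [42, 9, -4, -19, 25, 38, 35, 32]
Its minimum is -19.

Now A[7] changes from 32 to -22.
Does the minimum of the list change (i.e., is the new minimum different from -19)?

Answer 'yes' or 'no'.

Old min = -19
Change: A[7] 32 -> -22
Changed element was NOT the min; min changes only if -22 < -19.
New min = -22; changed? yes

Answer: yes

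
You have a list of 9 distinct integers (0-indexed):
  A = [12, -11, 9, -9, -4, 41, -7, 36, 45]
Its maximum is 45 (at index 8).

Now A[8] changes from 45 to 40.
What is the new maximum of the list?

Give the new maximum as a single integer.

Old max = 45 (at index 8)
Change: A[8] 45 -> 40
Changed element WAS the max -> may need rescan.
  Max of remaining elements: 41
  New max = max(40, 41) = 41

Answer: 41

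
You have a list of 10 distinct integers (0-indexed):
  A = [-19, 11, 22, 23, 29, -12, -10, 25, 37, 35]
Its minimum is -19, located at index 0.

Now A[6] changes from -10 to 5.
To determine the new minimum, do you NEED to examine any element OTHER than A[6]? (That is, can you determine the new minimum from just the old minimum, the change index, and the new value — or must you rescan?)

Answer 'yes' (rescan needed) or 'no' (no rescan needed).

Answer: no

Derivation:
Old min = -19 at index 0
Change at index 6: -10 -> 5
Index 6 was NOT the min. New min = min(-19, 5). No rescan of other elements needed.
Needs rescan: no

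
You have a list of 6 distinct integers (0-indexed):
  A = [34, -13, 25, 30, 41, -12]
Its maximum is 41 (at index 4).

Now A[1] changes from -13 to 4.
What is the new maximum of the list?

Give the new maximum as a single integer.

Answer: 41

Derivation:
Old max = 41 (at index 4)
Change: A[1] -13 -> 4
Changed element was NOT the old max.
  New max = max(old_max, new_val) = max(41, 4) = 41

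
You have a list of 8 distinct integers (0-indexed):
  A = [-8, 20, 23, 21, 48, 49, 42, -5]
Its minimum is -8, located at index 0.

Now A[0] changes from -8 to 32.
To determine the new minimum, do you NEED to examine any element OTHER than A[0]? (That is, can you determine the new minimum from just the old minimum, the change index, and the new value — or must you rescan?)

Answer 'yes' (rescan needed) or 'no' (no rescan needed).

Answer: yes

Derivation:
Old min = -8 at index 0
Change at index 0: -8 -> 32
Index 0 WAS the min and new value 32 > old min -8. Must rescan other elements to find the new min.
Needs rescan: yes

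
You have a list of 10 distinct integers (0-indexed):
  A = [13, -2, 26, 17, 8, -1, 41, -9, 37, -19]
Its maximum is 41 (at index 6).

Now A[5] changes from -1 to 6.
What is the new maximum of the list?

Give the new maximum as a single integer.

Old max = 41 (at index 6)
Change: A[5] -1 -> 6
Changed element was NOT the old max.
  New max = max(old_max, new_val) = max(41, 6) = 41

Answer: 41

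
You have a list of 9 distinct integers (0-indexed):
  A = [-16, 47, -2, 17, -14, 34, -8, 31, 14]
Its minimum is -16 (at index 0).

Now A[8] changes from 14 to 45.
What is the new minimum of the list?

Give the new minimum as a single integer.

Old min = -16 (at index 0)
Change: A[8] 14 -> 45
Changed element was NOT the old min.
  New min = min(old_min, new_val) = min(-16, 45) = -16

Answer: -16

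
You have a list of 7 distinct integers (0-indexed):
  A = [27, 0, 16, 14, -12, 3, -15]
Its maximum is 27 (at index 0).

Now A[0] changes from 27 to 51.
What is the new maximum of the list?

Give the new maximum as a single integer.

Answer: 51

Derivation:
Old max = 27 (at index 0)
Change: A[0] 27 -> 51
Changed element WAS the max -> may need rescan.
  Max of remaining elements: 16
  New max = max(51, 16) = 51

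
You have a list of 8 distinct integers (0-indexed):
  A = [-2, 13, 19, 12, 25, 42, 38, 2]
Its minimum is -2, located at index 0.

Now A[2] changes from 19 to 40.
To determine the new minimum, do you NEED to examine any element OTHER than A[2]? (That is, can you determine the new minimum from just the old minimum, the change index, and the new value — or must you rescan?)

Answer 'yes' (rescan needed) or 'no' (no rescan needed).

Old min = -2 at index 0
Change at index 2: 19 -> 40
Index 2 was NOT the min. New min = min(-2, 40). No rescan of other elements needed.
Needs rescan: no

Answer: no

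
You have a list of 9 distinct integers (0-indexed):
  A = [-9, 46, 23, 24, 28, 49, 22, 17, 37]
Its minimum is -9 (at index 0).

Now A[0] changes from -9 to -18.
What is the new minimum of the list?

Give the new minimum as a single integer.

Answer: -18

Derivation:
Old min = -9 (at index 0)
Change: A[0] -9 -> -18
Changed element WAS the min. Need to check: is -18 still <= all others?
  Min of remaining elements: 17
  New min = min(-18, 17) = -18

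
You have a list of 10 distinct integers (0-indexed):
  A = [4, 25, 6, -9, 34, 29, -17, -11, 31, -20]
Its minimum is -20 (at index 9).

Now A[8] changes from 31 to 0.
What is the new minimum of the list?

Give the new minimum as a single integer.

Answer: -20

Derivation:
Old min = -20 (at index 9)
Change: A[8] 31 -> 0
Changed element was NOT the old min.
  New min = min(old_min, new_val) = min(-20, 0) = -20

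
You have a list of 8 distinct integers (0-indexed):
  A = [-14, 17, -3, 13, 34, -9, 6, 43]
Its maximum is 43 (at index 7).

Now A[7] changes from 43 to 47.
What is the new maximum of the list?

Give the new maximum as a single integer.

Old max = 43 (at index 7)
Change: A[7] 43 -> 47
Changed element WAS the max -> may need rescan.
  Max of remaining elements: 34
  New max = max(47, 34) = 47

Answer: 47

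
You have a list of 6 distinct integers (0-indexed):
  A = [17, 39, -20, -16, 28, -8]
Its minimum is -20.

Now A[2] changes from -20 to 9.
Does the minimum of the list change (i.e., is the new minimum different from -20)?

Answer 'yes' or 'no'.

Answer: yes

Derivation:
Old min = -20
Change: A[2] -20 -> 9
Changed element was the min; new min must be rechecked.
New min = -16; changed? yes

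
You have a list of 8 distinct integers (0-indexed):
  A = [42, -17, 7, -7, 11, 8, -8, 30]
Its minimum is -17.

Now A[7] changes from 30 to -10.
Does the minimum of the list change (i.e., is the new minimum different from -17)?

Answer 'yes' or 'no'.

Answer: no

Derivation:
Old min = -17
Change: A[7] 30 -> -10
Changed element was NOT the min; min changes only if -10 < -17.
New min = -17; changed? no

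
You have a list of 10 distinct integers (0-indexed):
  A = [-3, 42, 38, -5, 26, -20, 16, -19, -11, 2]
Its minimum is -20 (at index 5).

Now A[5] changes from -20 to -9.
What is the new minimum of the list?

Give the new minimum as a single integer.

Answer: -19

Derivation:
Old min = -20 (at index 5)
Change: A[5] -20 -> -9
Changed element WAS the min. Need to check: is -9 still <= all others?
  Min of remaining elements: -19
  New min = min(-9, -19) = -19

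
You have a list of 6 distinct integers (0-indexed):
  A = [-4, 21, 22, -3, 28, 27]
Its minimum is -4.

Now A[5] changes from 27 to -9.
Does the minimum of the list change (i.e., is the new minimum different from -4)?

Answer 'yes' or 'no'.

Answer: yes

Derivation:
Old min = -4
Change: A[5] 27 -> -9
Changed element was NOT the min; min changes only if -9 < -4.
New min = -9; changed? yes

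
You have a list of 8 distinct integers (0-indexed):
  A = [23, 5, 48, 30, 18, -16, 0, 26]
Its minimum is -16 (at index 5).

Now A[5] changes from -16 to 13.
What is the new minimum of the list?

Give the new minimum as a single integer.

Old min = -16 (at index 5)
Change: A[5] -16 -> 13
Changed element WAS the min. Need to check: is 13 still <= all others?
  Min of remaining elements: 0
  New min = min(13, 0) = 0

Answer: 0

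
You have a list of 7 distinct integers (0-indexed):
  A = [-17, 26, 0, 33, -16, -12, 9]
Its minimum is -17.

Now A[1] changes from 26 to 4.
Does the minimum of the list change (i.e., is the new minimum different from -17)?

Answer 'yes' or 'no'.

Answer: no

Derivation:
Old min = -17
Change: A[1] 26 -> 4
Changed element was NOT the min; min changes only if 4 < -17.
New min = -17; changed? no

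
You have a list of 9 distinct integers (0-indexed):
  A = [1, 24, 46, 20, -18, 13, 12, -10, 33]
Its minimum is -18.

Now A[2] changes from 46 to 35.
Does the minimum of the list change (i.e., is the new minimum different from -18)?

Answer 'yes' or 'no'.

Answer: no

Derivation:
Old min = -18
Change: A[2] 46 -> 35
Changed element was NOT the min; min changes only if 35 < -18.
New min = -18; changed? no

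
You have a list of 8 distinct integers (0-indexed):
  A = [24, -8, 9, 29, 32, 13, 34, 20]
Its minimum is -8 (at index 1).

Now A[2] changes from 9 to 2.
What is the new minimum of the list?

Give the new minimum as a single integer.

Answer: -8

Derivation:
Old min = -8 (at index 1)
Change: A[2] 9 -> 2
Changed element was NOT the old min.
  New min = min(old_min, new_val) = min(-8, 2) = -8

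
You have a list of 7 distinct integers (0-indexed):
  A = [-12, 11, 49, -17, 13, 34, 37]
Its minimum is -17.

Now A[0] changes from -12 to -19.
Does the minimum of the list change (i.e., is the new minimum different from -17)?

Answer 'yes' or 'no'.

Old min = -17
Change: A[0] -12 -> -19
Changed element was NOT the min; min changes only if -19 < -17.
New min = -19; changed? yes

Answer: yes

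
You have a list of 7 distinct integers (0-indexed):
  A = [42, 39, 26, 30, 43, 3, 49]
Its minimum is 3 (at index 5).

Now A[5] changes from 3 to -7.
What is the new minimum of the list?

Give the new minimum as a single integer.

Answer: -7

Derivation:
Old min = 3 (at index 5)
Change: A[5] 3 -> -7
Changed element WAS the min. Need to check: is -7 still <= all others?
  Min of remaining elements: 26
  New min = min(-7, 26) = -7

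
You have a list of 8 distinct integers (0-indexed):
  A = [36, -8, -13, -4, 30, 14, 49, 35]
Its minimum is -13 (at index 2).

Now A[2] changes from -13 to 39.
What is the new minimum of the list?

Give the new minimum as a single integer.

Answer: -8

Derivation:
Old min = -13 (at index 2)
Change: A[2] -13 -> 39
Changed element WAS the min. Need to check: is 39 still <= all others?
  Min of remaining elements: -8
  New min = min(39, -8) = -8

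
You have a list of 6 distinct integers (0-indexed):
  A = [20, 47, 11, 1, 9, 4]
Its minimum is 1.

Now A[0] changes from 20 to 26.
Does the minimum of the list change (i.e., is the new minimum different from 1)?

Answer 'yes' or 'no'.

Answer: no

Derivation:
Old min = 1
Change: A[0] 20 -> 26
Changed element was NOT the min; min changes only if 26 < 1.
New min = 1; changed? no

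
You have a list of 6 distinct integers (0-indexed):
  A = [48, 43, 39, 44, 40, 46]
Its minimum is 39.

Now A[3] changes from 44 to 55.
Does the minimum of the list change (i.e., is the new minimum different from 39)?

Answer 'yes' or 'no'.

Old min = 39
Change: A[3] 44 -> 55
Changed element was NOT the min; min changes only if 55 < 39.
New min = 39; changed? no

Answer: no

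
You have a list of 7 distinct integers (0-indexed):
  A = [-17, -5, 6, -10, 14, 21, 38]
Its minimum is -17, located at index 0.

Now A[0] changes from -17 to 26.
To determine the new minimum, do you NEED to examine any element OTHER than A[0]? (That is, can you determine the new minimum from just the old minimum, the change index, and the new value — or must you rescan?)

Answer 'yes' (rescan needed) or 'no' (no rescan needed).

Old min = -17 at index 0
Change at index 0: -17 -> 26
Index 0 WAS the min and new value 26 > old min -17. Must rescan other elements to find the new min.
Needs rescan: yes

Answer: yes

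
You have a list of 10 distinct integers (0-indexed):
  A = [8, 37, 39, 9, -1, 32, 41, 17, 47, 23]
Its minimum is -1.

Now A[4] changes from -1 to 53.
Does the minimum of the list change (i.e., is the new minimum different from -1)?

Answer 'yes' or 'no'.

Old min = -1
Change: A[4] -1 -> 53
Changed element was the min; new min must be rechecked.
New min = 8; changed? yes

Answer: yes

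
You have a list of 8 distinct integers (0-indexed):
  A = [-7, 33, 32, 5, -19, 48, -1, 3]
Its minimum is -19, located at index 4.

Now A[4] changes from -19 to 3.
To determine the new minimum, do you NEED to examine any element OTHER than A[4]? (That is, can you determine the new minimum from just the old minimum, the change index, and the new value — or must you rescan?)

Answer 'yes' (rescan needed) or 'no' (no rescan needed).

Old min = -19 at index 4
Change at index 4: -19 -> 3
Index 4 WAS the min and new value 3 > old min -19. Must rescan other elements to find the new min.
Needs rescan: yes

Answer: yes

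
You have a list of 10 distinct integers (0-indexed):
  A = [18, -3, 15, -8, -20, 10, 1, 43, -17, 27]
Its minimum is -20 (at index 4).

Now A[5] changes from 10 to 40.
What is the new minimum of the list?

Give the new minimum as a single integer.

Answer: -20

Derivation:
Old min = -20 (at index 4)
Change: A[5] 10 -> 40
Changed element was NOT the old min.
  New min = min(old_min, new_val) = min(-20, 40) = -20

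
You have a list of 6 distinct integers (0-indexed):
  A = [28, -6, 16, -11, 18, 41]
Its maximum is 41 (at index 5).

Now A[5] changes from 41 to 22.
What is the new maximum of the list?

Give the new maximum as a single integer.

Old max = 41 (at index 5)
Change: A[5] 41 -> 22
Changed element WAS the max -> may need rescan.
  Max of remaining elements: 28
  New max = max(22, 28) = 28

Answer: 28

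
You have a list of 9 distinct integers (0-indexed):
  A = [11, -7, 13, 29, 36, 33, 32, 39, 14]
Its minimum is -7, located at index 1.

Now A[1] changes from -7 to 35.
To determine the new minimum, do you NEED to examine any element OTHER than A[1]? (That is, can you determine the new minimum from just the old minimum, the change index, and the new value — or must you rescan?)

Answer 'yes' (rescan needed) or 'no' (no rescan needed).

Answer: yes

Derivation:
Old min = -7 at index 1
Change at index 1: -7 -> 35
Index 1 WAS the min and new value 35 > old min -7. Must rescan other elements to find the new min.
Needs rescan: yes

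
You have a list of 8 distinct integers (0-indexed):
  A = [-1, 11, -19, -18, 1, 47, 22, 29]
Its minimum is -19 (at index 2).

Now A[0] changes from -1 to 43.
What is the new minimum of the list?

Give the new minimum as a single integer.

Answer: -19

Derivation:
Old min = -19 (at index 2)
Change: A[0] -1 -> 43
Changed element was NOT the old min.
  New min = min(old_min, new_val) = min(-19, 43) = -19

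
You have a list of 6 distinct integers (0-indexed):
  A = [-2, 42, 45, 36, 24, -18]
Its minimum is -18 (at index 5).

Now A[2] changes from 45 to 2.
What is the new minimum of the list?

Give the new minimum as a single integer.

Old min = -18 (at index 5)
Change: A[2] 45 -> 2
Changed element was NOT the old min.
  New min = min(old_min, new_val) = min(-18, 2) = -18

Answer: -18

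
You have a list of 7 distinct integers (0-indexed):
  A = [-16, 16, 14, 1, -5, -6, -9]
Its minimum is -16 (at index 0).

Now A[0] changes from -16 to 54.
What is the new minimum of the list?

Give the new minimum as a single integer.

Answer: -9

Derivation:
Old min = -16 (at index 0)
Change: A[0] -16 -> 54
Changed element WAS the min. Need to check: is 54 still <= all others?
  Min of remaining elements: -9
  New min = min(54, -9) = -9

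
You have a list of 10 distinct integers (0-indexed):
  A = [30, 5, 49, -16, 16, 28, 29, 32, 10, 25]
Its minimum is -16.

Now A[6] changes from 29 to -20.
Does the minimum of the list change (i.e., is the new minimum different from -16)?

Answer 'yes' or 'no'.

Old min = -16
Change: A[6] 29 -> -20
Changed element was NOT the min; min changes only if -20 < -16.
New min = -20; changed? yes

Answer: yes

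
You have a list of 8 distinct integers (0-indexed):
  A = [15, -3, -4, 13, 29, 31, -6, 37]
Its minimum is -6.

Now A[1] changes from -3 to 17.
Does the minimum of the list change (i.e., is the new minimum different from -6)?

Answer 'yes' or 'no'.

Old min = -6
Change: A[1] -3 -> 17
Changed element was NOT the min; min changes only if 17 < -6.
New min = -6; changed? no

Answer: no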